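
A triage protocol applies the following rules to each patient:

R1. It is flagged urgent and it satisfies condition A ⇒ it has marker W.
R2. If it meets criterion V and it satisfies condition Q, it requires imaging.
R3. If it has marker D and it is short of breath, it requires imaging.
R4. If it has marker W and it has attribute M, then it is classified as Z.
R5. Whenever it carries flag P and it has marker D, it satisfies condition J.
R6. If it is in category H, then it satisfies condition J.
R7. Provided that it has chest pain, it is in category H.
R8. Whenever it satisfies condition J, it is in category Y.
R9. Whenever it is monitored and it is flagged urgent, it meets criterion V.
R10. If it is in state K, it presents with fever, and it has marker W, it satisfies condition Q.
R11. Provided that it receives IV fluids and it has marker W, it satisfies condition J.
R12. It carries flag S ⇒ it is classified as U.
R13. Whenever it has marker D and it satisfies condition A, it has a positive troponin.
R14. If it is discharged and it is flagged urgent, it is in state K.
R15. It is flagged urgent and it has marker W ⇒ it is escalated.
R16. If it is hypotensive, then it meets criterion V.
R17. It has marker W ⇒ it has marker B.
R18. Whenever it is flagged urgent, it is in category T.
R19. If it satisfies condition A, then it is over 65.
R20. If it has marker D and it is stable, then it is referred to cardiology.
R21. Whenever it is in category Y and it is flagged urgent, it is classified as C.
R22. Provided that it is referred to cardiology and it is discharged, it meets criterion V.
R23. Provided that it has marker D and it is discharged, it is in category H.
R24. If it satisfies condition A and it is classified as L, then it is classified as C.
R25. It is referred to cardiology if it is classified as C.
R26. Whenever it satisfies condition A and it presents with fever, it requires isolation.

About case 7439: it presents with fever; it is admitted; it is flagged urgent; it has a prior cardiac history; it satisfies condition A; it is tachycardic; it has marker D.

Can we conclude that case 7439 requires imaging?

No

Forward chaining from the given facts derives: has marker W, has a positive troponin, is escalated, has marker B, is in category T, is over 65, requires isolation.
Rules concluding "it requires imaging": R2 needs "it meets criterion V"; R3 needs "it is short of breath" — none of these are established.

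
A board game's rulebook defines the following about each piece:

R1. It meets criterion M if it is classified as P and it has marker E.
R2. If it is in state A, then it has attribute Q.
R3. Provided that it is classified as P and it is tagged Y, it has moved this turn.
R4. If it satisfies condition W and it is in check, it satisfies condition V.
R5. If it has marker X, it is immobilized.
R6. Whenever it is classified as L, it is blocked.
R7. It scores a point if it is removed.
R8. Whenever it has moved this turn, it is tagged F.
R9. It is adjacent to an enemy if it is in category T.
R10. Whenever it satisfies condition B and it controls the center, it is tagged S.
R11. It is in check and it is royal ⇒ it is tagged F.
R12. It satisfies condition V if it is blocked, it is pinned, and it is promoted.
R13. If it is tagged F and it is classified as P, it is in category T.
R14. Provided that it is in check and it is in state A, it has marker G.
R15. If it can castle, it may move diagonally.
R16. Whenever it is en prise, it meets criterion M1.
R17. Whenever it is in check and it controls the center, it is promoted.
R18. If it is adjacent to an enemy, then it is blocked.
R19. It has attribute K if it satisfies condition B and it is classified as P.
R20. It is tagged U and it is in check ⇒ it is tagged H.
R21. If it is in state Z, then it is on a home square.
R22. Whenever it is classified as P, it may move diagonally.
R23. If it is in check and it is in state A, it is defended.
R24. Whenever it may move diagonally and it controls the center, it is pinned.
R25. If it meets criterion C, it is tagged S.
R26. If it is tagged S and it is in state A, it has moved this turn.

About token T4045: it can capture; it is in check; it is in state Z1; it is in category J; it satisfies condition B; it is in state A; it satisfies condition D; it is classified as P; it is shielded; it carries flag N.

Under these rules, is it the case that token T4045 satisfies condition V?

Forward chaining from the given facts derives: has attribute Q, has marker G, has attribute K, may move diagonally, is defended.
Rules concluding "it satisfies condition V": R4 needs "it satisfies condition W"; R12 needs "it is blocked" — none of these are established.

No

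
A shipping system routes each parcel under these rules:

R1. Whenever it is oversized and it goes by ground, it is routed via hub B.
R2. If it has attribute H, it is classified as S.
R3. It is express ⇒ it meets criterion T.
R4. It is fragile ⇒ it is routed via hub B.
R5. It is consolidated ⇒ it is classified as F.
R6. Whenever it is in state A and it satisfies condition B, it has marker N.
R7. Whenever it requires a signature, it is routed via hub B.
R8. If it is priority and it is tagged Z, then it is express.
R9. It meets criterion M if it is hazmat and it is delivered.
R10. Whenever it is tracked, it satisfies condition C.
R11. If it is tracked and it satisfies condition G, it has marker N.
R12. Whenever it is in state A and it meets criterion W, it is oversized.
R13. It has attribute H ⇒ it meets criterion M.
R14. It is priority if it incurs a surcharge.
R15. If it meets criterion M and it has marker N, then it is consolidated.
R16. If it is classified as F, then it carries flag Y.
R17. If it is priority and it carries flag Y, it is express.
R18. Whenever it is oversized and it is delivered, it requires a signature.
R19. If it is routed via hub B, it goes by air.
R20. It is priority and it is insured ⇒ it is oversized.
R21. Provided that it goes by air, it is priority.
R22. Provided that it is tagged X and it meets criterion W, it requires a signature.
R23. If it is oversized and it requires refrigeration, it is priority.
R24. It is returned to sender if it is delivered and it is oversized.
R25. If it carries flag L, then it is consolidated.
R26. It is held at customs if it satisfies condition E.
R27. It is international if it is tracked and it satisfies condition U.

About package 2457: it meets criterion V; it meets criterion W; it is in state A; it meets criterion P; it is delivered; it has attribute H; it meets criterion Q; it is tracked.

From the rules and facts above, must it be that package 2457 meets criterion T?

No

Forward chaining from the given facts derives: is classified as S, satisfies condition C, is oversized, meets criterion M, requires a signature, is returned to sender, is routed via hub B, goes by air, is priority.
The only rule concluding "it meets criterion T" is R3, which needs "it is express"; that is never established.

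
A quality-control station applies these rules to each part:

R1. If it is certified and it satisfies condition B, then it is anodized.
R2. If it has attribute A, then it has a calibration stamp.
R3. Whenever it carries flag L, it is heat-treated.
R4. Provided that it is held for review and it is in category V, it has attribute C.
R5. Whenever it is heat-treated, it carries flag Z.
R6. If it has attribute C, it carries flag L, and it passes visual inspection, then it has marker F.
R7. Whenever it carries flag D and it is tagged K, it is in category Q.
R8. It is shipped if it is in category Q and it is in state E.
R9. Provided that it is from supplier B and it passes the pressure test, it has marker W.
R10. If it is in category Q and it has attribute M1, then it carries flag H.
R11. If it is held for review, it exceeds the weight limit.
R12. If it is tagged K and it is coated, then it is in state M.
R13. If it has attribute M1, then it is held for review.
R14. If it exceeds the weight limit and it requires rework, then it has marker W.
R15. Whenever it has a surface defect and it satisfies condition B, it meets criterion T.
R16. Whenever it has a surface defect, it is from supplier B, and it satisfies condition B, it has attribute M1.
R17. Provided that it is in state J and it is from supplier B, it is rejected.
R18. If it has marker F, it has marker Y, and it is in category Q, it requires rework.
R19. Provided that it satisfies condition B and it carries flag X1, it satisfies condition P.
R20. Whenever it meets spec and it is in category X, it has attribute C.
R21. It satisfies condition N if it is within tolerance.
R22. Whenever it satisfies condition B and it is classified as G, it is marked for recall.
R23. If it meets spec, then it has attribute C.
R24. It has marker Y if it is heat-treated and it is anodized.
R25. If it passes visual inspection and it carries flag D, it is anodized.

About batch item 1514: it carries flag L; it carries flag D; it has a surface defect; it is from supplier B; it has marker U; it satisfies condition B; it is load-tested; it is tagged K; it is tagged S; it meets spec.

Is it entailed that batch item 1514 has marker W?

Forward chaining from the given facts derives: is heat-treated, carries flag Z, is in category Q, meets criterion T, has attribute M1, has attribute C, carries flag H, is held for review, exceeds the weight limit.
Rules concluding "it has marker W": R9 needs "it passes the pressure test"; R14 needs "it requires rework" — none of these are established.

No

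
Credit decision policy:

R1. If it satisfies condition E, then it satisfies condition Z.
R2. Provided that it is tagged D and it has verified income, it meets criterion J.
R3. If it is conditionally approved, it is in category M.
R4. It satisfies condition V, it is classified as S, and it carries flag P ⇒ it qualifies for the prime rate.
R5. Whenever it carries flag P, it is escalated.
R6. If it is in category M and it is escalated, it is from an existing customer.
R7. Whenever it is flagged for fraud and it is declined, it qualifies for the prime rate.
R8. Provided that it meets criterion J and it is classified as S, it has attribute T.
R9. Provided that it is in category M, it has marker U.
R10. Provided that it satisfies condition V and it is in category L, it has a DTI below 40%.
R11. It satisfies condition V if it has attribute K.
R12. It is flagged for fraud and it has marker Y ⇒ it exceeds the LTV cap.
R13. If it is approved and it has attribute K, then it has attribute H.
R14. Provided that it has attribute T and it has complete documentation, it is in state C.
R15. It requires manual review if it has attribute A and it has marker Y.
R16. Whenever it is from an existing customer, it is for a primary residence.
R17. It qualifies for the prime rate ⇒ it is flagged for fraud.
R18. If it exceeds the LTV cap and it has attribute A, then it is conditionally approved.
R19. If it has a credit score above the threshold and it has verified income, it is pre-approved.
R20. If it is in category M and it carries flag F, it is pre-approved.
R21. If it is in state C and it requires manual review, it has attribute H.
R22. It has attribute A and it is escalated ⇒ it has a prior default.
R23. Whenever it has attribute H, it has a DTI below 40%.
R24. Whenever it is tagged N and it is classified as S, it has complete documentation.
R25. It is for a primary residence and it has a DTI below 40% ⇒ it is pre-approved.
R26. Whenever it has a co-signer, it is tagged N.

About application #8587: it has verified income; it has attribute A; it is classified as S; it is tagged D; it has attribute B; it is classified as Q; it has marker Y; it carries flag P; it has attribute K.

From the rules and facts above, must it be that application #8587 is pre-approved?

No

Forward chaining from the given facts derives: meets criterion J, is escalated, has attribute T, satisfies condition V, requires manual review, has a prior default, qualifies for the prime rate, is flagged for fraud, exceeds the LTV cap, is conditionally approved, is in category M, is from an existing customer, has marker U, is for a primary residence.
Rules concluding "it is pre-approved": R19 needs "it has a credit score above the threshold"; R20 needs "it carries flag F"; R25 needs "it has a DTI below 40%" — none of these are established.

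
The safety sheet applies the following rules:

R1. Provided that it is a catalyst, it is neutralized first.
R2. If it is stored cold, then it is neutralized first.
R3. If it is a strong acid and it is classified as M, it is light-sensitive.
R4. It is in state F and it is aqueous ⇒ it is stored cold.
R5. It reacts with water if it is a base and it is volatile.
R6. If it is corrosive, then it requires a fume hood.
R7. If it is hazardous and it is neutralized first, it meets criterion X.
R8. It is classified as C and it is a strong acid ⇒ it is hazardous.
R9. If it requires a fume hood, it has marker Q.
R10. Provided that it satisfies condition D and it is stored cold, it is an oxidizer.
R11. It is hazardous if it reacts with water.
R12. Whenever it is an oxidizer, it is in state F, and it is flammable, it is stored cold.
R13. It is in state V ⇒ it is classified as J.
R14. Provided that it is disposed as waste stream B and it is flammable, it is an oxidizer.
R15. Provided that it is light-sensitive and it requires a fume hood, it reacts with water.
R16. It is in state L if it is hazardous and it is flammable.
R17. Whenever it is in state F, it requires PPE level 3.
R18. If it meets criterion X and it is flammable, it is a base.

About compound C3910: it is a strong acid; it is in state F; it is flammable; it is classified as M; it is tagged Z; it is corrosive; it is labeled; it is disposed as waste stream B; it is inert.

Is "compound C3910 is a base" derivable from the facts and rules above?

By R3 (it is a strong acid, it is classified as M): it is light-sensitive.
By R6 (it is corrosive): it requires a fume hood.
By R14 (it is disposed as waste stream B, it is flammable): it is an oxidizer.
By R15 (it is light-sensitive, it requires a fume hood): it reacts with water.
By R11 (it reacts with water): it is hazardous.
By R12 (it is an oxidizer, it is in state F, it is flammable): it is stored cold.
By R2 (it is stored cold): it is neutralized first.
By R7 (it is hazardous, it is neutralized first): it meets criterion X.
By R18 (it meets criterion X, it is flammable): it is a base.

Yes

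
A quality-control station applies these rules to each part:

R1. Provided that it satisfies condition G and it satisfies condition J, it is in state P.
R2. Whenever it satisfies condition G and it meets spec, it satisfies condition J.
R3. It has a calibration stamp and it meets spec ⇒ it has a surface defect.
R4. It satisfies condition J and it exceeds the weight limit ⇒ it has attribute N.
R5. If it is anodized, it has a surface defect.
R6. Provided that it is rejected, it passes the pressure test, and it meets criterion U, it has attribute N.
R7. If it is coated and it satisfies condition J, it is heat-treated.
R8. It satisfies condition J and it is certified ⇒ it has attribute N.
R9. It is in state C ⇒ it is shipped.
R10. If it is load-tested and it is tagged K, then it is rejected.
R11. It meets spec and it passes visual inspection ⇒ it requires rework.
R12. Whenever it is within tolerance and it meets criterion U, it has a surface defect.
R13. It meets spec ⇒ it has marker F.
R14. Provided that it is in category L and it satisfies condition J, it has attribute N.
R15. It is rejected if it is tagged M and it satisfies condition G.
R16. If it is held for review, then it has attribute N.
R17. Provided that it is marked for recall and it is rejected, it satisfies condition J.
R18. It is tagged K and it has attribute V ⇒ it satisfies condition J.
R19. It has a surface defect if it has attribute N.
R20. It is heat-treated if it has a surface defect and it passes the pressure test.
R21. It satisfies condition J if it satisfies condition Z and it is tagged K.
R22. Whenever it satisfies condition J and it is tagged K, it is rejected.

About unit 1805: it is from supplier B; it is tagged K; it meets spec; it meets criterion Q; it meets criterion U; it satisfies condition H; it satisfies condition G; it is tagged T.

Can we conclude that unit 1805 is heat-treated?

Forward chaining from the given facts derives: satisfies condition J, has marker F, is rejected, is in state P.
Rules concluding "it is heat-treated": R7 needs "it is coated"; R20 needs "it has a surface defect" — none of these are established.

No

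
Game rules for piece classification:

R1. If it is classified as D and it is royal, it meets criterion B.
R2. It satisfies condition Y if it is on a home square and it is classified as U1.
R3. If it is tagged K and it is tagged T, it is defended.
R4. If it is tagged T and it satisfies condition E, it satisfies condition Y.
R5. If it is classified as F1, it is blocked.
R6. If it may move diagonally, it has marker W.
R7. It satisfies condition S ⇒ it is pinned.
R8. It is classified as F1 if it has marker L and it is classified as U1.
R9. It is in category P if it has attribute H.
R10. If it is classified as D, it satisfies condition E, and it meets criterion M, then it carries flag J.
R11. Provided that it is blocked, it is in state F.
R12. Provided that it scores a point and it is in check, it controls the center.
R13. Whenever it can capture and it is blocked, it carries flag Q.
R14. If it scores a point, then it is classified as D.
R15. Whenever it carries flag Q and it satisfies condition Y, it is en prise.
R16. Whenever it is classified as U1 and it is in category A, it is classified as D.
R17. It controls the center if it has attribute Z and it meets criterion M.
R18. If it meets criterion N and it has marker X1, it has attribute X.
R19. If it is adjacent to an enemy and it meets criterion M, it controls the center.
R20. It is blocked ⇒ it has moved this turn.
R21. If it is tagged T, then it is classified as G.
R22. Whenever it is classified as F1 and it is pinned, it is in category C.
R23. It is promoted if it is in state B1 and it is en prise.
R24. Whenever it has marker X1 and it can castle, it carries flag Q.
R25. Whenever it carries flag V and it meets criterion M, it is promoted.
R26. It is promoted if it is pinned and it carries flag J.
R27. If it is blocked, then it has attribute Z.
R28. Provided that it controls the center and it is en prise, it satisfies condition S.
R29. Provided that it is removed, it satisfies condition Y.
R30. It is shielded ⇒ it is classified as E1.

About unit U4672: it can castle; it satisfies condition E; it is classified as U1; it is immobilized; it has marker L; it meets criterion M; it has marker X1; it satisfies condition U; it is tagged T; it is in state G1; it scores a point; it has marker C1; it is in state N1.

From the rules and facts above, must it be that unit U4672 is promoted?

Yes

By R4 (it is tagged T, it satisfies condition E): it satisfies condition Y.
By R8 (it has marker L, it is classified as U1): it is classified as F1.
By R14 (it scores a point): it is classified as D.
By R24 (it has marker X1, it can castle): it carries flag Q.
By R5 (it is classified as F1): it is blocked.
By R10 (it is classified as D, it satisfies condition E, it meets criterion M): it carries flag J.
By R15 (it carries flag Q, it satisfies condition Y): it is en prise.
By R27 (it is blocked): it has attribute Z.
By R17 (it has attribute Z, it meets criterion M): it controls the center.
By R28 (it controls the center, it is en prise): it satisfies condition S.
By R7 (it satisfies condition S): it is pinned.
By R26 (it is pinned, it carries flag J): it is promoted.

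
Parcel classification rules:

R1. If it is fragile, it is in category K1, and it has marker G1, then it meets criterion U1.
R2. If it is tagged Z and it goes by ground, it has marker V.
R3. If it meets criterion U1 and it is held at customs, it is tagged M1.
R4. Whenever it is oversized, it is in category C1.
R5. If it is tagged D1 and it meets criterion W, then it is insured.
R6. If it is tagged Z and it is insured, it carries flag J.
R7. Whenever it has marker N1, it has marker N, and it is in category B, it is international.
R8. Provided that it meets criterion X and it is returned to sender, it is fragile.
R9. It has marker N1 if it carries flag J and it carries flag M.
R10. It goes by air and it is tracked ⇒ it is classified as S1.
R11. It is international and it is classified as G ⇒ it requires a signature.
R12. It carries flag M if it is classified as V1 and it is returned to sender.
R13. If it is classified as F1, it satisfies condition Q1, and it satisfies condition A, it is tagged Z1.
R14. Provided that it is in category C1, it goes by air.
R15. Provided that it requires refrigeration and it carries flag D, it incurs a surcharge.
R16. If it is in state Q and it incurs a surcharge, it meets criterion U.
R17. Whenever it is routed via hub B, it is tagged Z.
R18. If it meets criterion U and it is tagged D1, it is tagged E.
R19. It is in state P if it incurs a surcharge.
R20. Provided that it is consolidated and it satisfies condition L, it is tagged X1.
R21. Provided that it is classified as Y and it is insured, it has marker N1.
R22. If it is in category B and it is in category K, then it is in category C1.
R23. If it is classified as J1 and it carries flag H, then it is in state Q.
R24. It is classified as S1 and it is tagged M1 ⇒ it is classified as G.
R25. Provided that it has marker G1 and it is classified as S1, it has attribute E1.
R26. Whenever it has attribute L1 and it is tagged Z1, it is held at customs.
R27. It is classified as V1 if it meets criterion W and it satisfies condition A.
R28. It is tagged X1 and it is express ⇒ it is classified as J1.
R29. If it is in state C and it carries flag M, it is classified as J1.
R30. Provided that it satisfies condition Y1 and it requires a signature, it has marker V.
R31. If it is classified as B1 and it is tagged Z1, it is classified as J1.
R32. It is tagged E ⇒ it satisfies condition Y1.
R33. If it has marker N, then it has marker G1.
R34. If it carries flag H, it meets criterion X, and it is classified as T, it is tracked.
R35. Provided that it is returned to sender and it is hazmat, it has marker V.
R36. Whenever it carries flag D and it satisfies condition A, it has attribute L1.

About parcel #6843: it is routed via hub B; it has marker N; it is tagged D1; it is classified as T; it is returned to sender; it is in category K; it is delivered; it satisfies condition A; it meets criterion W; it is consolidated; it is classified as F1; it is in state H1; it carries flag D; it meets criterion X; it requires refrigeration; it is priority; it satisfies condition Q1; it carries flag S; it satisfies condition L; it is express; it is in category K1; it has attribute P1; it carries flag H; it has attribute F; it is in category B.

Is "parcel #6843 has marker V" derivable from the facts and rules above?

By R5 (it is tagged D1, it meets criterion W): it is insured.
By R8 (it meets criterion X, it is returned to sender): it is fragile.
By R13 (it is classified as F1, it satisfies condition Q1, it satisfies condition A): it is tagged Z1.
By R15 (it requires refrigeration, it carries flag D): it incurs a surcharge.
By R17 (it is routed via hub B): it is tagged Z.
By R20 (it is consolidated, it satisfies condition L): it is tagged X1.
By R22 (it is in category B, it is in category K): it is in category C1.
By R27 (it meets criterion W, it satisfies condition A): it is classified as V1.
By R28 (it is tagged X1, it is express): it is classified as J1.
By R33 (it has marker N): it has marker G1.
By R34 (it carries flag H, it meets criterion X, it is classified as T): it is tracked.
By R36 (it carries flag D, it satisfies condition A): it has attribute L1.
By R1 (it is fragile, it is in category K1, it has marker G1): it meets criterion U1.
By R6 (it is tagged Z, it is insured): it carries flag J.
By R12 (it is classified as V1, it is returned to sender): it carries flag M.
By R14 (it is in category C1): it goes by air.
By R23 (it is classified as J1, it carries flag H): it is in state Q.
By R26 (it has attribute L1, it is tagged Z1): it is held at customs.
By R3 (it meets criterion U1, it is held at customs): it is tagged M1.
By R9 (it carries flag J, it carries flag M): it has marker N1.
By R10 (it goes by air, it is tracked): it is classified as S1.
By R16 (it is in state Q, it incurs a surcharge): it meets criterion U.
By R18 (it meets criterion U, it is tagged D1): it is tagged E.
By R24 (it is classified as S1, it is tagged M1): it is classified as G.
By R32 (it is tagged E): it satisfies condition Y1.
By R7 (it has marker N1, it has marker N, it is in category B): it is international.
By R11 (it is international, it is classified as G): it requires a signature.
By R30 (it satisfies condition Y1, it requires a signature): it has marker V.

Yes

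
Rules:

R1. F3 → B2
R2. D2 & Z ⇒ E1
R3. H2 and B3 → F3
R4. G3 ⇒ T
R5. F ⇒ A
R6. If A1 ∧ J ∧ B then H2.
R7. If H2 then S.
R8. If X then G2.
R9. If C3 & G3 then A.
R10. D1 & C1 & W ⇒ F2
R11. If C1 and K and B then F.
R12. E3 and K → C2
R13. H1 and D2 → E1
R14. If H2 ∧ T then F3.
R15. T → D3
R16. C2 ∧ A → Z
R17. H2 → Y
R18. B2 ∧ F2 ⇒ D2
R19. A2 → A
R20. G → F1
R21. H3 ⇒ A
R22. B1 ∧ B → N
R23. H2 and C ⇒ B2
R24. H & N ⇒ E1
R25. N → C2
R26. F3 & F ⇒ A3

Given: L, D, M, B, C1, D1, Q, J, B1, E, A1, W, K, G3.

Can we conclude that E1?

T  (by R4: G3)
H2  (by R6: A1, J, B)
F2  (by R10: D1, C1, W)
F  (by R11: C1, K, B)
F3  (by R14: H2, T)
N  (by R22: B1, B)
C2  (by R25: N)
B2  (by R1: F3)
A  (by R5: F)
Z  (by R16: C2, A)
D2  (by R18: B2, F2)
E1  (by R2: D2, Z)

Yes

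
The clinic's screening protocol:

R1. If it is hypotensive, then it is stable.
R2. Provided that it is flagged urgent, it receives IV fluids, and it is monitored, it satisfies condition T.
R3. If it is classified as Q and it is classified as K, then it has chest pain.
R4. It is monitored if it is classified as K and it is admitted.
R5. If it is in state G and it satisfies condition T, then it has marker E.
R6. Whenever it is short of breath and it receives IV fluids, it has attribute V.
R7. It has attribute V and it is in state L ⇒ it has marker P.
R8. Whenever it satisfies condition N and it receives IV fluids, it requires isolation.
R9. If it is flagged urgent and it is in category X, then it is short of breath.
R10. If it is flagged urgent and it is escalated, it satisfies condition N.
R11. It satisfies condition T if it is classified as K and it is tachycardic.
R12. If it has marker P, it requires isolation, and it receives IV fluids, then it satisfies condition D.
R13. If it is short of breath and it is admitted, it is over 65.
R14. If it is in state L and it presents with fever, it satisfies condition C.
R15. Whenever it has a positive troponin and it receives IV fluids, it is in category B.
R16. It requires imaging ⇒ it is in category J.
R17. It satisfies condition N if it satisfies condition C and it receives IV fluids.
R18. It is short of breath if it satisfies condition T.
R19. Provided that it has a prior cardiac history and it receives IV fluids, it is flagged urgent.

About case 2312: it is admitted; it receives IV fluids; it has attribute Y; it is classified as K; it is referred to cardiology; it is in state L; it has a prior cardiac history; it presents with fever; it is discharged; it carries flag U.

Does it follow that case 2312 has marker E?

No

Forward chaining from the given facts derives: is monitored, satisfies condition C, satisfies condition N, is flagged urgent, satisfies condition T, requires isolation, is short of breath, has attribute V, has marker P, satisfies condition D, is over 65.
The only rule concluding "it has marker E" is R5, which needs "it is in state G"; that is never established.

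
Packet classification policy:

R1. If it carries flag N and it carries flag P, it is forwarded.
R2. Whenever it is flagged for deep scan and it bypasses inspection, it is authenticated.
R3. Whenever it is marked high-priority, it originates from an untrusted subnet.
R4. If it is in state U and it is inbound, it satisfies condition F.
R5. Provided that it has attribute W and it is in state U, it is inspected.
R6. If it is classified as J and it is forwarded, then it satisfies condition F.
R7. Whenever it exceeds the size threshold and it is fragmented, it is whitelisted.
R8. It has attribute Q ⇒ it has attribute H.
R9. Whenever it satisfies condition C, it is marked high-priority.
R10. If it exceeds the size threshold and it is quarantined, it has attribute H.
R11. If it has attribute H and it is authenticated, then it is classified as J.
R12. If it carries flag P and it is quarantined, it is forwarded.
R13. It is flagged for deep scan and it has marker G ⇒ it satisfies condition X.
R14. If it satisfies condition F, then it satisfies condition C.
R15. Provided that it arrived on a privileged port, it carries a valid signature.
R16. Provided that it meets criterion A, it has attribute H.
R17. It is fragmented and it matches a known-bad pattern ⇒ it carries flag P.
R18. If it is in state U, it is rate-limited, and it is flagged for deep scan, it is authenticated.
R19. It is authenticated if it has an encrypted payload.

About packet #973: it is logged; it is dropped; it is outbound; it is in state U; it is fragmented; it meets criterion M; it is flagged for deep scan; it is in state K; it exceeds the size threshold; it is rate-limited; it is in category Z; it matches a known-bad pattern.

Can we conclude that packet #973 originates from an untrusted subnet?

Forward chaining from the given facts derives: is whitelisted, carries flag P, is authenticated.
The only rule concluding "it originates from an untrusted subnet" is R3, which needs "it is marked high-priority"; that is never established.

No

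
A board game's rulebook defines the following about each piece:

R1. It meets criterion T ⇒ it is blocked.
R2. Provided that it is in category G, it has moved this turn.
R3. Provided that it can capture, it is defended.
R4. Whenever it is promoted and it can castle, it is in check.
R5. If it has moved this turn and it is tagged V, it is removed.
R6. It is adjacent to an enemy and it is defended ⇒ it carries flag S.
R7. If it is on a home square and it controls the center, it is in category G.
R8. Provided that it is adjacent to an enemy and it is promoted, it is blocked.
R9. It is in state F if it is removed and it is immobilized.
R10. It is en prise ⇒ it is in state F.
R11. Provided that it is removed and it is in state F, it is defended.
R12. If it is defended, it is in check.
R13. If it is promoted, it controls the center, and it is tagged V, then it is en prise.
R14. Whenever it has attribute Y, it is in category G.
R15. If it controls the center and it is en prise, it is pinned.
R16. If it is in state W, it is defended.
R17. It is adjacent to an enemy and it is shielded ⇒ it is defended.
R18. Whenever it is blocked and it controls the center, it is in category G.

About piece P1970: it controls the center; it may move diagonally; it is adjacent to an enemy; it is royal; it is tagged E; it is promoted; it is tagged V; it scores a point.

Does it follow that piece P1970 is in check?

By R8 (it is adjacent to an enemy, it is promoted): it is blocked.
By R13 (it is promoted, it controls the center, it is tagged V): it is en prise.
By R18 (it is blocked, it controls the center): it is in category G.
By R2 (it is in category G): it has moved this turn.
By R5 (it has moved this turn, it is tagged V): it is removed.
By R10 (it is en prise): it is in state F.
By R11 (it is removed, it is in state F): it is defended.
By R12 (it is defended): it is in check.

Yes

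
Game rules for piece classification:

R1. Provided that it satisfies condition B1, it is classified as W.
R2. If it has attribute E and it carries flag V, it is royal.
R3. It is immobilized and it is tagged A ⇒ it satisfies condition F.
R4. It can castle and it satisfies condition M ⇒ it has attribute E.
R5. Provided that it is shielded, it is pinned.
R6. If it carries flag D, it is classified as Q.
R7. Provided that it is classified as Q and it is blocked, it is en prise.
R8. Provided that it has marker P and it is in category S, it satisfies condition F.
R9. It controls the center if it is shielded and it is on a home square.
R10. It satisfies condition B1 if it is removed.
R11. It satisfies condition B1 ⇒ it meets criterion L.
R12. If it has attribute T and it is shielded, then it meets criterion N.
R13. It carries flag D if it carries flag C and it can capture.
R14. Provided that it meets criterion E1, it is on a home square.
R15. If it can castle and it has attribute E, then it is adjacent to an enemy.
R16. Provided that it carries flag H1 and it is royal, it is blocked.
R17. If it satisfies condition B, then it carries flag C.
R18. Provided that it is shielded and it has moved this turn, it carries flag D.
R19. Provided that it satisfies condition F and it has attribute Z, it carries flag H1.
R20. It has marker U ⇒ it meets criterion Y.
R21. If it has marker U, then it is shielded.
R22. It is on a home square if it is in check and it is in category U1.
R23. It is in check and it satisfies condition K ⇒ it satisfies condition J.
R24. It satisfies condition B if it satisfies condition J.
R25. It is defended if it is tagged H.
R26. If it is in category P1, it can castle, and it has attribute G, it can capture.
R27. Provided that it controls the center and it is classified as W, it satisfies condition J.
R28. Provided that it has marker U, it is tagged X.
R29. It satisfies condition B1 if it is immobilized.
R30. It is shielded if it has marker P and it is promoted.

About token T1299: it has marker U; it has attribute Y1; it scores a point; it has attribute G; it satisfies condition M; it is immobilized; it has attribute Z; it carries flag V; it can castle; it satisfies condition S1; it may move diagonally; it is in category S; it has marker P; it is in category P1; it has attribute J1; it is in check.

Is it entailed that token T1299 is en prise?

No

Forward chaining from the given facts derives: has attribute E, satisfies condition F, is adjacent to an enemy, carries flag H1, meets criterion Y, is shielded, can capture, is tagged X, satisfies condition B1, is classified as W, is royal, is pinned, meets criterion L, is blocked.
The only rule concluding "it is en prise" is R7, which needs "it is classified as Q"; that is never established.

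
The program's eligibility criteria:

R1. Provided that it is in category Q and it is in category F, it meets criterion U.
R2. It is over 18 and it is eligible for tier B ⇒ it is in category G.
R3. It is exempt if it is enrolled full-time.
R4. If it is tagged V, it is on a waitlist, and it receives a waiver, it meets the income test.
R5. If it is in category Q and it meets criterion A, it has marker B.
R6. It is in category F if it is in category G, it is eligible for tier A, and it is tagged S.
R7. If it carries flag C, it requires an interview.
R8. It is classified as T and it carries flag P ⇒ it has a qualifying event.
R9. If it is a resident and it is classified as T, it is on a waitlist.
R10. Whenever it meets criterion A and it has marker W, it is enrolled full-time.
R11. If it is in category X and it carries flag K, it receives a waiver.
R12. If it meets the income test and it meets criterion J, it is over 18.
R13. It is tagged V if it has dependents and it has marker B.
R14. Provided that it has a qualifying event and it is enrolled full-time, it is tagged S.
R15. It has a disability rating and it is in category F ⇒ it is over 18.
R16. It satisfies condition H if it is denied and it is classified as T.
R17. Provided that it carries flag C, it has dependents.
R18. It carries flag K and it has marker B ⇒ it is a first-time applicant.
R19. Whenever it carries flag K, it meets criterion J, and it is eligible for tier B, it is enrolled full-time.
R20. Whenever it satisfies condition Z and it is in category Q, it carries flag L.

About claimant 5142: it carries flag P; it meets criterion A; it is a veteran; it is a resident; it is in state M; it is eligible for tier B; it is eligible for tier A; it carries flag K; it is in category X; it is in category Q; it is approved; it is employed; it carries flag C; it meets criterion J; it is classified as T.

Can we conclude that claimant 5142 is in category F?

By R5 (it is in category Q, it meets criterion A): it has marker B.
By R8 (it is classified as T, it carries flag P): it has a qualifying event.
By R9 (it is a resident, it is classified as T): it is on a waitlist.
By R11 (it is in category X, it carries flag K): it receives a waiver.
By R17 (it carries flag C): it has dependents.
By R19 (it carries flag K, it meets criterion J, it is eligible for tier B): it is enrolled full-time.
By R13 (it has dependents, it has marker B): it is tagged V.
By R14 (it has a qualifying event, it is enrolled full-time): it is tagged S.
By R4 (it is tagged V, it is on a waitlist, it receives a waiver): it meets the income test.
By R12 (it meets the income test, it meets criterion J): it is over 18.
By R2 (it is over 18, it is eligible for tier B): it is in category G.
By R6 (it is in category G, it is eligible for tier A, it is tagged S): it is in category F.

Yes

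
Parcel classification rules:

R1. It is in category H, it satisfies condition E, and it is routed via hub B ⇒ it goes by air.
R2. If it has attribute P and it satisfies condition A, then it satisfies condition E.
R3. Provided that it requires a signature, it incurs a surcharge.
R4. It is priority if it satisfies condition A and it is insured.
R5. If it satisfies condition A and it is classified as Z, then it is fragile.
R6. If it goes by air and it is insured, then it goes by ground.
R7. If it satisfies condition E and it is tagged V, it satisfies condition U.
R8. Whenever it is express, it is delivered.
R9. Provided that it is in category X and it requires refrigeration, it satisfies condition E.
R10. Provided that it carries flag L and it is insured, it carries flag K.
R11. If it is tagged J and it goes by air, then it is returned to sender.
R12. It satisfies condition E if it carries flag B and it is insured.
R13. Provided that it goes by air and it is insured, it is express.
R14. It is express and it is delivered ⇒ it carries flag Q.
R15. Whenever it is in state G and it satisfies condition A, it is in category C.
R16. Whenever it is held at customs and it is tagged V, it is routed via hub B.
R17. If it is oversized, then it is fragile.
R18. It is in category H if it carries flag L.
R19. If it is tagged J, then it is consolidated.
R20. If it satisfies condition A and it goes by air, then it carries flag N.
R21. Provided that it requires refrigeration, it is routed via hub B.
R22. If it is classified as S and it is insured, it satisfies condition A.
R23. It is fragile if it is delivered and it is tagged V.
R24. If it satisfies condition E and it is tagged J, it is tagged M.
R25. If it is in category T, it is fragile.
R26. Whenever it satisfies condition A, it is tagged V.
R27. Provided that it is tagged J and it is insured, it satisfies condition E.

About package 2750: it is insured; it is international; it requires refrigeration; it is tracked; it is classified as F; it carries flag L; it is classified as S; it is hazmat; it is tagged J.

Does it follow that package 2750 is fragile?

By R18 (it carries flag L): it is in category H.
By R21 (it requires refrigeration): it is routed via hub B.
By R22 (it is classified as S, it is insured): it satisfies condition A.
By R26 (it satisfies condition A): it is tagged V.
By R27 (it is tagged J, it is insured): it satisfies condition E.
By R1 (it is in category H, it satisfies condition E, it is routed via hub B): it goes by air.
By R13 (it goes by air, it is insured): it is express.
By R8 (it is express): it is delivered.
By R23 (it is delivered, it is tagged V): it is fragile.

Yes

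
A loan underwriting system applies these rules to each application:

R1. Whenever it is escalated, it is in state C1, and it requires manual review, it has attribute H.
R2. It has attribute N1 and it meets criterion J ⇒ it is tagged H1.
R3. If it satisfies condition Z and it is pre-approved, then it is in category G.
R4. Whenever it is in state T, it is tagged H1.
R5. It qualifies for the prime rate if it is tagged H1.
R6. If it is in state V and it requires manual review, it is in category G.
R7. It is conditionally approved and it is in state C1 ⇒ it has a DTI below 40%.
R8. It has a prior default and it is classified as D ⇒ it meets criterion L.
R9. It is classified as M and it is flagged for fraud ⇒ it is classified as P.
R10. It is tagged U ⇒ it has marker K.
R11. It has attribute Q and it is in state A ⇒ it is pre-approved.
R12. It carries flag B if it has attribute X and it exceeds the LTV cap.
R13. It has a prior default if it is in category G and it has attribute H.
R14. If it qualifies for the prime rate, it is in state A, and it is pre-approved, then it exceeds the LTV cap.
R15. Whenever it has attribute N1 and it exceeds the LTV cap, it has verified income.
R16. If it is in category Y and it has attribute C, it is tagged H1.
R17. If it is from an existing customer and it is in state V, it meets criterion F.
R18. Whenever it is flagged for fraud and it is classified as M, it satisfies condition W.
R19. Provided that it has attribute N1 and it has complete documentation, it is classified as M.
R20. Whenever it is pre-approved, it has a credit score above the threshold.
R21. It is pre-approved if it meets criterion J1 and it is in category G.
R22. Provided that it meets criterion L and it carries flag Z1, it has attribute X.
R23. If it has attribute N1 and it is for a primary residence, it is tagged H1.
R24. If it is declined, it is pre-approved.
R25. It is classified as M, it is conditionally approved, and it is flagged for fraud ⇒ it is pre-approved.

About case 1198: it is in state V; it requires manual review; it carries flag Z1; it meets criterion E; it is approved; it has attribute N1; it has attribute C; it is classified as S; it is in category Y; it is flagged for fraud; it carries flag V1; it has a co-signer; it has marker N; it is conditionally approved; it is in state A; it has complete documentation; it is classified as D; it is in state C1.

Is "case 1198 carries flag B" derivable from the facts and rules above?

Forward chaining from the given facts derives: is in category G, has a DTI below 40%, is tagged H1, is classified as M, is pre-approved, qualifies for the prime rate, is classified as P, exceeds the LTV cap, has verified income, satisfies condition W, has a credit score above the threshold.
The only rule concluding "it carries flag B" is R12, which needs "it has attribute X"; that is never established.

No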